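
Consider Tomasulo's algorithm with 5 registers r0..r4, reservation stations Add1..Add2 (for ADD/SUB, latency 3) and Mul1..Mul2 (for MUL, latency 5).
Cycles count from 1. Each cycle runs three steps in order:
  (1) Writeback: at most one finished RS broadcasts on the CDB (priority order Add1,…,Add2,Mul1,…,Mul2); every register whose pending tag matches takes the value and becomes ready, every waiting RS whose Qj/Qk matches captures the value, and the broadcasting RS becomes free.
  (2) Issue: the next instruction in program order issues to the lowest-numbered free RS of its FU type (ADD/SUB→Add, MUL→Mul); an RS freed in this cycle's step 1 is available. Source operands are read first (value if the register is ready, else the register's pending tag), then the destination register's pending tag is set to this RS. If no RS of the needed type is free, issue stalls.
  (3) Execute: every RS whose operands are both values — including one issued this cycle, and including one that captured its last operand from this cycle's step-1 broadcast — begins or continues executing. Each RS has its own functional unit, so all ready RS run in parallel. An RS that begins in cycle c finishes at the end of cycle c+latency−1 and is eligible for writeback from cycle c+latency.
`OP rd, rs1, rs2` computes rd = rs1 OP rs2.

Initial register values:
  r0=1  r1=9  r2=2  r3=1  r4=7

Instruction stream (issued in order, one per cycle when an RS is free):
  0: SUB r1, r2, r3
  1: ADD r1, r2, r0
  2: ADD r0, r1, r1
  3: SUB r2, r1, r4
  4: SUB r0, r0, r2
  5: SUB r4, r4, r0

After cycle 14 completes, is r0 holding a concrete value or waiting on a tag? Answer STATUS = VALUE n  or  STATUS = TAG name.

STATUS = VALUE 10

cycle 1: issue SUB r1<-Add1 // r0:1,r1:Add1,r2:2,r3:1,r4:7
cycle 2: issue ADD r1<-Add2 // r0:1,r1:Add2,r2:2,r3:1,r4:7
cycle 3: stall // r0:1,r1:Add2,r2:2,r3:1,r4:7
cycle 4: CDB Add1=1; issue ADD r0<-Add1 // r0:Add1,r1:Add2,r2:2,r3:1,r4:7
cycle 5: CDB Add2=3; issue SUB r2<-Add2 // r0:Add1,r1:3,r2:Add2,r3:1,r4:7
cycle 6: stall // r0:Add1,r1:3,r2:Add2,r3:1,r4:7
cycle 7: stall // r0:Add1,r1:3,r2:Add2,r3:1,r4:7
cycle 8: CDB Add1=6; issue SUB r0<-Add1 // r0:Add1,r1:3,r2:Add2,r3:1,r4:7
cycle 9: CDB Add2=-4; issue SUB r4<-Add2 // r0:Add1,r1:3,r2:-4,r3:1,r4:Add2
cycle 10: - // r0:Add1,r1:3,r2:-4,r3:1,r4:Add2
cycle 11: - // r0:Add1,r1:3,r2:-4,r3:1,r4:Add2
cycle 12: CDB Add1=10 // r0:10,r1:3,r2:-4,r3:1,r4:Add2
cycle 13: - // r0:10,r1:3,r2:-4,r3:1,r4:Add2
cycle 14: - // r0:10,r1:3,r2:-4,r3:1,r4:Add2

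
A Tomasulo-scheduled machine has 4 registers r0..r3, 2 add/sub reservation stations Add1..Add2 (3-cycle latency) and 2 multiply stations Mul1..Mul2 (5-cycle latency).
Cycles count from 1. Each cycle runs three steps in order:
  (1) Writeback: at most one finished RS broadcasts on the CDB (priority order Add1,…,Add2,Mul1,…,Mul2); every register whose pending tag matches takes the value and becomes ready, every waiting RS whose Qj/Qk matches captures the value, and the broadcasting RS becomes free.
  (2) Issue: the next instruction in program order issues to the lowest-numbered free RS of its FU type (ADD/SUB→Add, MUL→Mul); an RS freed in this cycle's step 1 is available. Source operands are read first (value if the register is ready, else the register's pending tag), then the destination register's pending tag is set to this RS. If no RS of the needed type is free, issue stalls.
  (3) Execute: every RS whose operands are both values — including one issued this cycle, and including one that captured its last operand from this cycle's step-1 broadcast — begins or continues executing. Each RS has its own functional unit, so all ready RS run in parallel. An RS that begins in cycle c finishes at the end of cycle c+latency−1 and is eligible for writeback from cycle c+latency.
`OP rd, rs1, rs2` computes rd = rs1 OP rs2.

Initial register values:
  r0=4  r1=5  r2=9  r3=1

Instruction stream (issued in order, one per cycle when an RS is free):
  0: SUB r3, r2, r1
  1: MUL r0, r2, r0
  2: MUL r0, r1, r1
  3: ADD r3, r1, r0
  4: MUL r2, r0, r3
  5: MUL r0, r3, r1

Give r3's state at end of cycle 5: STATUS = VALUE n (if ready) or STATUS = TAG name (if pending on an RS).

STATUS = TAG Add1

c1: issue SUB r3<-Add1 | r0:4,r1:5,r2:9,r3:Add1
c2: issue MUL r0<-Mul1 | r0:Mul1,r1:5,r2:9,r3:Add1
c3: issue MUL r0<-Mul2 | r0:Mul2,r1:5,r2:9,r3:Add1
c4: CDB Add1=4; issue ADD r3<-Add1 | r0:Mul2,r1:5,r2:9,r3:Add1
c5: stall | r0:Mul2,r1:5,r2:9,r3:Add1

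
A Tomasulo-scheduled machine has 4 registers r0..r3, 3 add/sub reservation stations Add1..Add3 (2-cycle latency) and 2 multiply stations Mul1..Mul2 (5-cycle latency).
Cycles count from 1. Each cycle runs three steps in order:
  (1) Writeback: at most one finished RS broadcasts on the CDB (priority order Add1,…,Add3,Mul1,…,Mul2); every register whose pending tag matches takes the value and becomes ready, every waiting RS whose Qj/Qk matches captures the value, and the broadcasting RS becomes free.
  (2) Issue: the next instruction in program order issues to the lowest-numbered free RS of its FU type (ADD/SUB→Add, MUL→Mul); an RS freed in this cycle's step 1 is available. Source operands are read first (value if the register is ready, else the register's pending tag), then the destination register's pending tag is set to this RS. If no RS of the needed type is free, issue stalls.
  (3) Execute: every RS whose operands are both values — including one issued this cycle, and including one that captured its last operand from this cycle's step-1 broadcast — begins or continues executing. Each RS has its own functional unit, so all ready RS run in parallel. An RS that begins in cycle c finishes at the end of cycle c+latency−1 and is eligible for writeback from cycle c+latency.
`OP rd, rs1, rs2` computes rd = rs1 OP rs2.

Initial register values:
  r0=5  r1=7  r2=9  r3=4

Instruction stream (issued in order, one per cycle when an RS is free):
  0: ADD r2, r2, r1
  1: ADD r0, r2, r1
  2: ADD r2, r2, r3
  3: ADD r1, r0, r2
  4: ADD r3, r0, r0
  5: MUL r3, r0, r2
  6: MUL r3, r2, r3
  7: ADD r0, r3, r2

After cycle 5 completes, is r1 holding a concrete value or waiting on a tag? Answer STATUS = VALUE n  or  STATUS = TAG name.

STATUS = TAG Add3

cycle 1: issue ADD r2<-Add1 // r0:5,r1:7,r2:Add1,r3:4
cycle 2: issue ADD r0<-Add2 // r0:Add2,r1:7,r2:Add1,r3:4
cycle 3: CDB Add1=16; issue ADD r2<-Add1 // r0:Add2,r1:7,r2:Add1,r3:4
cycle 4: issue ADD r1<-Add3 // r0:Add2,r1:Add3,r2:Add1,r3:4
cycle 5: CDB Add1=20; issue ADD r3<-Add1 // r0:Add2,r1:Add3,r2:20,r3:Add1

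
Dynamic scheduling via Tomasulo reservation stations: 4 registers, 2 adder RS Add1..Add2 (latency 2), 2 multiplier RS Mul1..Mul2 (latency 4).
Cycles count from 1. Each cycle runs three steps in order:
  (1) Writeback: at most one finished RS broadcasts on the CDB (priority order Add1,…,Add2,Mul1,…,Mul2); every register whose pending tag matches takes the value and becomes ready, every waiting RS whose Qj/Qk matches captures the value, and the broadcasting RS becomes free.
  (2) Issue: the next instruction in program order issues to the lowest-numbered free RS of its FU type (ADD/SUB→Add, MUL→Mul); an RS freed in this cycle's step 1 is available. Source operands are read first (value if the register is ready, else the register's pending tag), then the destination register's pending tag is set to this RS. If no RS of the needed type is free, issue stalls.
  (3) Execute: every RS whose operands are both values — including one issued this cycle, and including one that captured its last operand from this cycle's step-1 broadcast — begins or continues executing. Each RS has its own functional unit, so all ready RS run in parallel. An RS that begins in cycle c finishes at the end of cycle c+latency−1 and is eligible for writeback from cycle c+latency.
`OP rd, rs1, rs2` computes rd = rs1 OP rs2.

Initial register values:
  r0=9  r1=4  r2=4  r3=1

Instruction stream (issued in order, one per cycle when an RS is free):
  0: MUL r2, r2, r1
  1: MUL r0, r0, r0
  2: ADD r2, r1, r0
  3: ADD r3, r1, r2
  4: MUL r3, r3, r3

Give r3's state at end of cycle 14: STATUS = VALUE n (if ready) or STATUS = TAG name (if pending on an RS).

c1: issue MUL r2<-Mul1 | r0:9,r1:4,r2:Mul1,r3:1
c2: issue MUL r0<-Mul2 | r0:Mul2,r1:4,r2:Mul1,r3:1
c3: issue ADD r2<-Add1 | r0:Mul2,r1:4,r2:Add1,r3:1
c4: issue ADD r3<-Add2 | r0:Mul2,r1:4,r2:Add1,r3:Add2
c5: CDB Mul1=16; issue MUL r3<-Mul1 | r0:Mul2,r1:4,r2:Add1,r3:Mul1
c6: CDB Mul2=81 | r0:81,r1:4,r2:Add1,r3:Mul1
c7: - | r0:81,r1:4,r2:Add1,r3:Mul1
c8: CDB Add1=85 | r0:81,r1:4,r2:85,r3:Mul1
c9: - | r0:81,r1:4,r2:85,r3:Mul1
c10: CDB Add2=89 | r0:81,r1:4,r2:85,r3:Mul1
c11: - | r0:81,r1:4,r2:85,r3:Mul1
c12: - | r0:81,r1:4,r2:85,r3:Mul1
c13: - | r0:81,r1:4,r2:85,r3:Mul1
c14: CDB Mul1=7921 | r0:81,r1:4,r2:85,r3:7921

STATUS = VALUE 7921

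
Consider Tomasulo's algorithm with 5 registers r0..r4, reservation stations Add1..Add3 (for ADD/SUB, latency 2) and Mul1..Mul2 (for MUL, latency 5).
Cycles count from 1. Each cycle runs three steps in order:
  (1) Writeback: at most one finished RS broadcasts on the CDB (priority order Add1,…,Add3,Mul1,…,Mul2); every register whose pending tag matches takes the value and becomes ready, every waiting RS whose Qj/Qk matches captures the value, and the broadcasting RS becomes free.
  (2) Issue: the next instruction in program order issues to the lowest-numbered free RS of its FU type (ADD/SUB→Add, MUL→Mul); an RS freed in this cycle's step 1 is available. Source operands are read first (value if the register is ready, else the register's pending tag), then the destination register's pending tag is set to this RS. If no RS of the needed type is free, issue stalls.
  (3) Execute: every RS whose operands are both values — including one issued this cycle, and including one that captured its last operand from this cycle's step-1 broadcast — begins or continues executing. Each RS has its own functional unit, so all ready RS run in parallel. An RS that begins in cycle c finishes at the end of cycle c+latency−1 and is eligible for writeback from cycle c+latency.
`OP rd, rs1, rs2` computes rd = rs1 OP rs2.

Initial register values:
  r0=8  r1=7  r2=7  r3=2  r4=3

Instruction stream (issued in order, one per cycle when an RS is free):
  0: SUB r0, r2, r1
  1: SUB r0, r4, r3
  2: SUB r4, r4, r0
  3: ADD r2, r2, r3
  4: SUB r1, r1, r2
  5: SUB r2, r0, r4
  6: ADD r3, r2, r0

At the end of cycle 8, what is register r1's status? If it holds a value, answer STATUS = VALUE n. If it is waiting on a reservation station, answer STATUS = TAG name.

cycle 1: issue SUB r0<-Add1 // r0:Add1,r1:7,r2:7,r3:2,r4:3
cycle 2: issue SUB r0<-Add2 // r0:Add2,r1:7,r2:7,r3:2,r4:3
cycle 3: CDB Add1=0; issue SUB r4<-Add1 // r0:Add2,r1:7,r2:7,r3:2,r4:Add1
cycle 4: CDB Add2=1; issue ADD r2<-Add2 // r0:1,r1:7,r2:Add2,r3:2,r4:Add1
cycle 5: issue SUB r1<-Add3 // r0:1,r1:Add3,r2:Add2,r3:2,r4:Add1
cycle 6: CDB Add1=2; issue SUB r2<-Add1 // r0:1,r1:Add3,r2:Add1,r3:2,r4:2
cycle 7: CDB Add2=9; issue ADD r3<-Add2 // r0:1,r1:Add3,r2:Add1,r3:Add2,r4:2
cycle 8: CDB Add1=-1 // r0:1,r1:Add3,r2:-1,r3:Add2,r4:2

STATUS = TAG Add3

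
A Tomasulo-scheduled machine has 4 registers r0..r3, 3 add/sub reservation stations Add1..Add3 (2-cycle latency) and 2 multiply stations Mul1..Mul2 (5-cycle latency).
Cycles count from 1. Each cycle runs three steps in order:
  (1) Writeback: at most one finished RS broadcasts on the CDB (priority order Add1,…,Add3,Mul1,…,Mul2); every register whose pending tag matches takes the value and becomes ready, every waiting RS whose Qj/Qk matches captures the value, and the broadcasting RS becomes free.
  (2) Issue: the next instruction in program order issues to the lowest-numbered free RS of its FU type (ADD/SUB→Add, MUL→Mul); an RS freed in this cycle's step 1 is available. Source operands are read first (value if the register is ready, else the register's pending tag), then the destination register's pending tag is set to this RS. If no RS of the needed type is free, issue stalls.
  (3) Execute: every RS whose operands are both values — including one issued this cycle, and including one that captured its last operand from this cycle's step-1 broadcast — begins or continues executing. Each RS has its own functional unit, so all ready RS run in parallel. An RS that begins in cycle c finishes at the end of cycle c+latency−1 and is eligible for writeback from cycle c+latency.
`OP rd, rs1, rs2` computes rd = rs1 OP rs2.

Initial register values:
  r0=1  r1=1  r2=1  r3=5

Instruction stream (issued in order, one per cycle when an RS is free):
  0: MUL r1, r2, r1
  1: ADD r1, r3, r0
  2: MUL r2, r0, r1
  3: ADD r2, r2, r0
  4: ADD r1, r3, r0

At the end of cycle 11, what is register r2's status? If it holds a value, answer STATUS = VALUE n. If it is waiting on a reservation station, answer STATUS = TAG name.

cycle 1: issue MUL r1<-Mul1 // r0:1,r1:Mul1,r2:1,r3:5
cycle 2: issue ADD r1<-Add1 // r0:1,r1:Add1,r2:1,r3:5
cycle 3: issue MUL r2<-Mul2 // r0:1,r1:Add1,r2:Mul2,r3:5
cycle 4: CDB Add1=6; issue ADD r2<-Add1 // r0:1,r1:6,r2:Add1,r3:5
cycle 5: issue ADD r1<-Add2 // r0:1,r1:Add2,r2:Add1,r3:5
cycle 6: CDB Mul1=1 // r0:1,r1:Add2,r2:Add1,r3:5
cycle 7: CDB Add2=6 // r0:1,r1:6,r2:Add1,r3:5
cycle 8: - // r0:1,r1:6,r2:Add1,r3:5
cycle 9: CDB Mul2=6 // r0:1,r1:6,r2:Add1,r3:5
cycle 10: - // r0:1,r1:6,r2:Add1,r3:5
cycle 11: CDB Add1=7 // r0:1,r1:6,r2:7,r3:5

STATUS = VALUE 7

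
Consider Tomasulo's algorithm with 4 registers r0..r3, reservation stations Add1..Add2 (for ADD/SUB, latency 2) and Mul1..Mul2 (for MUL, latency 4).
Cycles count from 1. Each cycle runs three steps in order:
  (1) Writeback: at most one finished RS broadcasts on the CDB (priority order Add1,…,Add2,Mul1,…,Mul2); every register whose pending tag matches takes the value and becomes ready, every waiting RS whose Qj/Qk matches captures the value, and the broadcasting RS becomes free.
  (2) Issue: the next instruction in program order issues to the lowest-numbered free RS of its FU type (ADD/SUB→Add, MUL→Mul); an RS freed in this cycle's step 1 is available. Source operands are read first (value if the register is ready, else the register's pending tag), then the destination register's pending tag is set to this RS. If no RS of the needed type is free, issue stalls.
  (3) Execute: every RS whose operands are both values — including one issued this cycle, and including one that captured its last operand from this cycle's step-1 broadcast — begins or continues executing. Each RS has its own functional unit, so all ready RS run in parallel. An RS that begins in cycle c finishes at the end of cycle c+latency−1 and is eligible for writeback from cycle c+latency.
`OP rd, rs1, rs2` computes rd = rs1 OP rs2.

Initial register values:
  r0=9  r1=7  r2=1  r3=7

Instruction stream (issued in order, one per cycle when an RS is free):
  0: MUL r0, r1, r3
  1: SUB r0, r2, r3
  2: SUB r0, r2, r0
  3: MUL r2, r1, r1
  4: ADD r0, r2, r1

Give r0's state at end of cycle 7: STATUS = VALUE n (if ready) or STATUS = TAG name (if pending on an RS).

c1: issue MUL r0<-Mul1 | r0:Mul1,r1:7,r2:1,r3:7
c2: issue SUB r0<-Add1 | r0:Add1,r1:7,r2:1,r3:7
c3: issue SUB r0<-Add2 | r0:Add2,r1:7,r2:1,r3:7
c4: CDB Add1=-6; issue MUL r2<-Mul2 | r0:Add2,r1:7,r2:Mul2,r3:7
c5: CDB Mul1=49; issue ADD r0<-Add1 | r0:Add1,r1:7,r2:Mul2,r3:7
c6: CDB Add2=7 | r0:Add1,r1:7,r2:Mul2,r3:7
c7: - | r0:Add1,r1:7,r2:Mul2,r3:7

STATUS = TAG Add1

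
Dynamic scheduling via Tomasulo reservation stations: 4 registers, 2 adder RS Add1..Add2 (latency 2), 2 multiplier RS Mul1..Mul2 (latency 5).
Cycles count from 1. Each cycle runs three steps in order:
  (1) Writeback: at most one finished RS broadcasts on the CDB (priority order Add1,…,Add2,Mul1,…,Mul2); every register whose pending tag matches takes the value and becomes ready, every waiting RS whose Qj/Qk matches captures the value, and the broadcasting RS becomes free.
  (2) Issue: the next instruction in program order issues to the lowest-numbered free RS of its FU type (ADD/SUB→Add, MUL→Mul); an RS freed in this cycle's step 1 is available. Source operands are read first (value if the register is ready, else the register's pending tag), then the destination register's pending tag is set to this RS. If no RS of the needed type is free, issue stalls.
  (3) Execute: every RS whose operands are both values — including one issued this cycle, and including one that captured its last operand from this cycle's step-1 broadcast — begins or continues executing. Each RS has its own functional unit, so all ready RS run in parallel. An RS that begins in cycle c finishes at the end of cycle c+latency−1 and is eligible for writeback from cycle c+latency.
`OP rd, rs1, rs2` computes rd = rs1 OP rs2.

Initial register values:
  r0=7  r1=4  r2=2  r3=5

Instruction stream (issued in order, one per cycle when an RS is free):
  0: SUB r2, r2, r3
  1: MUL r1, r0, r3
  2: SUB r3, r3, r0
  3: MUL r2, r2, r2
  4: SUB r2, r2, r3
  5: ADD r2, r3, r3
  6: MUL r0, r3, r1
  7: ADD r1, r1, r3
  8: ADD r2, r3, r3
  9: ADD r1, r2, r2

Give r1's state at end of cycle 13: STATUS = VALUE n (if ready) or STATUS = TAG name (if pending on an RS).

STATUS = TAG Add1

  c1: issue SUB r2<-Add1  regs: r0:7,r1:4,r2:Add1,r3:5
  c2: issue MUL r1<-Mul1  regs: r0:7,r1:Mul1,r2:Add1,r3:5
  c3: CDB Add1=-3; issue SUB r3<-Add1  regs: r0:7,r1:Mul1,r2:-3,r3:Add1
  c4: issue MUL r2<-Mul2  regs: r0:7,r1:Mul1,r2:Mul2,r3:Add1
  c5: CDB Add1=-2; issue SUB r2<-Add1  regs: r0:7,r1:Mul1,r2:Add1,r3:-2
  c6: issue ADD r2<-Add2  regs: r0:7,r1:Mul1,r2:Add2,r3:-2
  c7: CDB Mul1=35; issue MUL r0<-Mul1  regs: r0:Mul1,r1:35,r2:Add2,r3:-2
  c8: CDB Add2=-4; issue ADD r1<-Add2  regs: r0:Mul1,r1:Add2,r2:-4,r3:-2
  c9: CDB Mul2=9; stall  regs: r0:Mul1,r1:Add2,r2:-4,r3:-2
  c10: CDB Add2=33; issue ADD r2<-Add2  regs: r0:Mul1,r1:33,r2:Add2,r3:-2
  c11: CDB Add1=11; issue ADD r1<-Add1  regs: r0:Mul1,r1:Add1,r2:Add2,r3:-2
  c12: CDB Add2=-4  regs: r0:Mul1,r1:Add1,r2:-4,r3:-2
  c13: CDB Mul1=-70  regs: r0:-70,r1:Add1,r2:-4,r3:-2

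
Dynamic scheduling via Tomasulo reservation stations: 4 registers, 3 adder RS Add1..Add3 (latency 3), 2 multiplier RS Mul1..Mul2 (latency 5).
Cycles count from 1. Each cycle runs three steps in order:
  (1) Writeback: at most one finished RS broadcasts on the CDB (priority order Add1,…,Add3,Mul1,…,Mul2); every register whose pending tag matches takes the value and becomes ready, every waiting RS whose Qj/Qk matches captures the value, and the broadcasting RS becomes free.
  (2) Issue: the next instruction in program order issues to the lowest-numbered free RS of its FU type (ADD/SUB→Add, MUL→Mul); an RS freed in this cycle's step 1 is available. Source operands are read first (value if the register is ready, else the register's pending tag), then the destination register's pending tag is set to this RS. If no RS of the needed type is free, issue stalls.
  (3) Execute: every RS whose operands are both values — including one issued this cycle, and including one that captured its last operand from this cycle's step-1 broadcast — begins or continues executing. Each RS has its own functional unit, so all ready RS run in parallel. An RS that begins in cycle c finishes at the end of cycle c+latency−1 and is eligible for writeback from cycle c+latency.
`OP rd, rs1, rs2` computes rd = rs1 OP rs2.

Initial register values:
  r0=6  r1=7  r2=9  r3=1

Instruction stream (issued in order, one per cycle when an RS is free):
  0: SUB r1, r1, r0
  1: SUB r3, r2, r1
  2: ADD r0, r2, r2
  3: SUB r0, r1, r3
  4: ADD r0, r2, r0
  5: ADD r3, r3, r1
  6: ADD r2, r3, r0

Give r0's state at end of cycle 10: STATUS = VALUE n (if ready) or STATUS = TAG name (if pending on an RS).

STATUS = TAG Add3

c1: issue SUB r1<-Add1 | r0:6,r1:Add1,r2:9,r3:1
c2: issue SUB r3<-Add2 | r0:6,r1:Add1,r2:9,r3:Add2
c3: issue ADD r0<-Add3 | r0:Add3,r1:Add1,r2:9,r3:Add2
c4: CDB Add1=1; issue SUB r0<-Add1 | r0:Add1,r1:1,r2:9,r3:Add2
c5: stall | r0:Add1,r1:1,r2:9,r3:Add2
c6: CDB Add3=18; issue ADD r0<-Add3 | r0:Add3,r1:1,r2:9,r3:Add2
c7: CDB Add2=8; issue ADD r3<-Add2 | r0:Add3,r1:1,r2:9,r3:Add2
c8: stall | r0:Add3,r1:1,r2:9,r3:Add2
c9: stall | r0:Add3,r1:1,r2:9,r3:Add2
c10: CDB Add1=-7; issue ADD r2<-Add1 | r0:Add3,r1:1,r2:Add1,r3:Add2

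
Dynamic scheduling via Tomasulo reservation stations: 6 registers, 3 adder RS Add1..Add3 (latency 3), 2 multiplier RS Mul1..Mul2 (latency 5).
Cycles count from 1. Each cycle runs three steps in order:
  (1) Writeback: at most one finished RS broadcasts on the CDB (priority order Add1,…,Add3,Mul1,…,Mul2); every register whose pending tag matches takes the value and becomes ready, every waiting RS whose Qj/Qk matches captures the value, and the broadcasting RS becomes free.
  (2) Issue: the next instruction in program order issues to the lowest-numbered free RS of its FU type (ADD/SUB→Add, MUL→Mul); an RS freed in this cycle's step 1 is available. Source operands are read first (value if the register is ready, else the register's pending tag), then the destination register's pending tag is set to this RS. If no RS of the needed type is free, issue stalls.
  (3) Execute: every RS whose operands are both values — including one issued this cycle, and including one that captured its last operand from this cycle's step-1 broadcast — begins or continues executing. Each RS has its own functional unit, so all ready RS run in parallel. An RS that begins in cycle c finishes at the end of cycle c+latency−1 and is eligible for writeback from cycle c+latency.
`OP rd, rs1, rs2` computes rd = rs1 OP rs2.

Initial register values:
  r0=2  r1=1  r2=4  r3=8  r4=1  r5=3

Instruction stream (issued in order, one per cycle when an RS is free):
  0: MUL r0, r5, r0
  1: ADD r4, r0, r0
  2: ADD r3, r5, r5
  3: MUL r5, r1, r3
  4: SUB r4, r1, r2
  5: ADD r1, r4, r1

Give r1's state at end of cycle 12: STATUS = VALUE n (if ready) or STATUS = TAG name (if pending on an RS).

cycle 1: issue MUL r0<-Mul1 // r0:Mul1,r1:1,r2:4,r3:8,r4:1,r5:3
cycle 2: issue ADD r4<-Add1 // r0:Mul1,r1:1,r2:4,r3:8,r4:Add1,r5:3
cycle 3: issue ADD r3<-Add2 // r0:Mul1,r1:1,r2:4,r3:Add2,r4:Add1,r5:3
cycle 4: issue MUL r5<-Mul2 // r0:Mul1,r1:1,r2:4,r3:Add2,r4:Add1,r5:Mul2
cycle 5: issue SUB r4<-Add3 // r0:Mul1,r1:1,r2:4,r3:Add2,r4:Add3,r5:Mul2
cycle 6: CDB Add2=6; issue ADD r1<-Add2 // r0:Mul1,r1:Add2,r2:4,r3:6,r4:Add3,r5:Mul2
cycle 7: CDB Mul1=6 // r0:6,r1:Add2,r2:4,r3:6,r4:Add3,r5:Mul2
cycle 8: CDB Add3=-3 // r0:6,r1:Add2,r2:4,r3:6,r4:-3,r5:Mul2
cycle 9: - // r0:6,r1:Add2,r2:4,r3:6,r4:-3,r5:Mul2
cycle 10: CDB Add1=12 // r0:6,r1:Add2,r2:4,r3:6,r4:-3,r5:Mul2
cycle 11: CDB Add2=-2 // r0:6,r1:-2,r2:4,r3:6,r4:-3,r5:Mul2
cycle 12: CDB Mul2=6 // r0:6,r1:-2,r2:4,r3:6,r4:-3,r5:6

STATUS = VALUE -2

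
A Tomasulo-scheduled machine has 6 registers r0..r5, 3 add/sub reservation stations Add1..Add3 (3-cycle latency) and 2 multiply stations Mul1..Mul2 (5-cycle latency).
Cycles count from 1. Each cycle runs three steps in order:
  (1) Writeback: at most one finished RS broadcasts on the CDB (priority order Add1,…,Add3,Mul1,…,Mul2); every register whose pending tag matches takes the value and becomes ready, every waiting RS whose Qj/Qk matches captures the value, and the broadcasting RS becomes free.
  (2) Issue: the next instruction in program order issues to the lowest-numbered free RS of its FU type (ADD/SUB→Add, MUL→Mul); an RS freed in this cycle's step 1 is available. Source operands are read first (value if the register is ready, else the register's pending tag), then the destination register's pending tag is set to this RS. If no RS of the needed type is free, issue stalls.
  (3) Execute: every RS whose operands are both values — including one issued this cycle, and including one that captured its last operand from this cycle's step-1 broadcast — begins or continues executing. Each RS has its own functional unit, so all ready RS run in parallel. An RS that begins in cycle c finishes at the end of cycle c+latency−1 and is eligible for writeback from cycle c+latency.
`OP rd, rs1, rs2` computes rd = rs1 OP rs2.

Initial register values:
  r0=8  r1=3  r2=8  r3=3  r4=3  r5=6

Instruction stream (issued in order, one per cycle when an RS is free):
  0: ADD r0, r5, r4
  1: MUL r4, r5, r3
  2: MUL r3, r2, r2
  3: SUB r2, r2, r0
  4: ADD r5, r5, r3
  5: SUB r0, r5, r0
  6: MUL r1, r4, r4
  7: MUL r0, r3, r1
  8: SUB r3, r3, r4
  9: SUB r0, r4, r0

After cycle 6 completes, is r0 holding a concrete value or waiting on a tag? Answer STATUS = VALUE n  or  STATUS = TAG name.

STATUS = TAG Add3

c1: issue ADD r0<-Add1 | r0:Add1,r1:3,r2:8,r3:3,r4:3,r5:6
c2: issue MUL r4<-Mul1 | r0:Add1,r1:3,r2:8,r3:3,r4:Mul1,r5:6
c3: issue MUL r3<-Mul2 | r0:Add1,r1:3,r2:8,r3:Mul2,r4:Mul1,r5:6
c4: CDB Add1=9; issue SUB r2<-Add1 | r0:9,r1:3,r2:Add1,r3:Mul2,r4:Mul1,r5:6
c5: issue ADD r5<-Add2 | r0:9,r1:3,r2:Add1,r3:Mul2,r4:Mul1,r5:Add2
c6: issue SUB r0<-Add3 | r0:Add3,r1:3,r2:Add1,r3:Mul2,r4:Mul1,r5:Add2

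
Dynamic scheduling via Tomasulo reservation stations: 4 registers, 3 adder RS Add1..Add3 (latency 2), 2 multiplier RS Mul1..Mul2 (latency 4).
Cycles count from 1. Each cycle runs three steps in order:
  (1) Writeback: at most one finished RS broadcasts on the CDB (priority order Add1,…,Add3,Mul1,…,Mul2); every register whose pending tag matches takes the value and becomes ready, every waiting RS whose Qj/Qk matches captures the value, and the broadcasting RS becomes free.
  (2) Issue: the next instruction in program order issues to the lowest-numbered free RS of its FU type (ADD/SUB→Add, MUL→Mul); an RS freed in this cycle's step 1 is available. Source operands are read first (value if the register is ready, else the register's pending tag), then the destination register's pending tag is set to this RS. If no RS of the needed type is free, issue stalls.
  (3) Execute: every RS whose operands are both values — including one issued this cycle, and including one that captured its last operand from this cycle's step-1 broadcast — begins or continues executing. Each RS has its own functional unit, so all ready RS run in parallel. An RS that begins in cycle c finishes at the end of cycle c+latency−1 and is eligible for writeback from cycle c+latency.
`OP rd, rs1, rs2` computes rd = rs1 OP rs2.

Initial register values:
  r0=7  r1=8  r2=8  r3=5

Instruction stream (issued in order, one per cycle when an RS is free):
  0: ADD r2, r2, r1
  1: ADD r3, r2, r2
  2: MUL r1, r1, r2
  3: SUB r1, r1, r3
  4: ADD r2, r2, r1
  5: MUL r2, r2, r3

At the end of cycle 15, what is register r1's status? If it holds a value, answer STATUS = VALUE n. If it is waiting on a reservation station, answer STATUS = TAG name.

  c1: issue ADD r2<-Add1  regs: r0:7,r1:8,r2:Add1,r3:5
  c2: issue ADD r3<-Add2  regs: r0:7,r1:8,r2:Add1,r3:Add2
  c3: CDB Add1=16; issue MUL r1<-Mul1  regs: r0:7,r1:Mul1,r2:16,r3:Add2
  c4: issue SUB r1<-Add1  regs: r0:7,r1:Add1,r2:16,r3:Add2
  c5: CDB Add2=32; issue ADD r2<-Add2  regs: r0:7,r1:Add1,r2:Add2,r3:32
  c6: issue MUL r2<-Mul2  regs: r0:7,r1:Add1,r2:Mul2,r3:32
  c7: CDB Mul1=128  regs: r0:7,r1:Add1,r2:Mul2,r3:32
  c8: -  regs: r0:7,r1:Add1,r2:Mul2,r3:32
  c9: CDB Add1=96  regs: r0:7,r1:96,r2:Mul2,r3:32
  c10: -  regs: r0:7,r1:96,r2:Mul2,r3:32
  c11: CDB Add2=112  regs: r0:7,r1:96,r2:Mul2,r3:32
  c12: -  regs: r0:7,r1:96,r2:Mul2,r3:32
  c13: -  regs: r0:7,r1:96,r2:Mul2,r3:32
  c14: -  regs: r0:7,r1:96,r2:Mul2,r3:32
  c15: CDB Mul2=3584  regs: r0:7,r1:96,r2:3584,r3:32

STATUS = VALUE 96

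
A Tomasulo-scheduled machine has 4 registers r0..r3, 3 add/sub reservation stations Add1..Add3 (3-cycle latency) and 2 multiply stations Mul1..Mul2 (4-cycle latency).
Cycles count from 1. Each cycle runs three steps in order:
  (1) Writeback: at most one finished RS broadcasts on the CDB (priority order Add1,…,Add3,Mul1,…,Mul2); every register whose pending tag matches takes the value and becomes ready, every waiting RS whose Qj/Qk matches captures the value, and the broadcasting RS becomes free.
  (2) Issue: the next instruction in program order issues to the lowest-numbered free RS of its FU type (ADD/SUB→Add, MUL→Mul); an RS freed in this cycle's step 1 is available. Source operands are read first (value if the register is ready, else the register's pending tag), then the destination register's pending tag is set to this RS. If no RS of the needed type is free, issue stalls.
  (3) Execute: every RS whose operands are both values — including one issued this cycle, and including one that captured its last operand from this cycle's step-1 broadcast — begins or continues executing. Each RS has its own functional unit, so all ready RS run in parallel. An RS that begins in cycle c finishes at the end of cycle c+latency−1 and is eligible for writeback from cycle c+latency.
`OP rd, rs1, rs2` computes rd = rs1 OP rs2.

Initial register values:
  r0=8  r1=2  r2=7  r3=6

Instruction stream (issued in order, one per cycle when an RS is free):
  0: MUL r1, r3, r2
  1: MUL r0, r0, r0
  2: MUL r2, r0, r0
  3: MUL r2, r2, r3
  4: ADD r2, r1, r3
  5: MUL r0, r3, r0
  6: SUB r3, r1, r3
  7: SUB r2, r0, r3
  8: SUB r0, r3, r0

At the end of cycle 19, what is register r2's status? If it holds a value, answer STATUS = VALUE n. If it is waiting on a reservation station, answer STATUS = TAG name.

STATUS = VALUE 348

cycle 1: issue MUL r1<-Mul1 // r0:8,r1:Mul1,r2:7,r3:6
cycle 2: issue MUL r0<-Mul2 // r0:Mul2,r1:Mul1,r2:7,r3:6
cycle 3: stall // r0:Mul2,r1:Mul1,r2:7,r3:6
cycle 4: stall // r0:Mul2,r1:Mul1,r2:7,r3:6
cycle 5: CDB Mul1=42; issue MUL r2<-Mul1 // r0:Mul2,r1:42,r2:Mul1,r3:6
cycle 6: CDB Mul2=64; issue MUL r2<-Mul2 // r0:64,r1:42,r2:Mul2,r3:6
cycle 7: issue ADD r2<-Add1 // r0:64,r1:42,r2:Add1,r3:6
cycle 8: stall // r0:64,r1:42,r2:Add1,r3:6
cycle 9: stall // r0:64,r1:42,r2:Add1,r3:6
cycle 10: CDB Add1=48; stall // r0:64,r1:42,r2:48,r3:6
cycle 11: CDB Mul1=4096; issue MUL r0<-Mul1 // r0:Mul1,r1:42,r2:48,r3:6
cycle 12: issue SUB r3<-Add1 // r0:Mul1,r1:42,r2:48,r3:Add1
cycle 13: issue SUB r2<-Add2 // r0:Mul1,r1:42,r2:Add2,r3:Add1
cycle 14: issue SUB r0<-Add3 // r0:Add3,r1:42,r2:Add2,r3:Add1
cycle 15: CDB Add1=36 // r0:Add3,r1:42,r2:Add2,r3:36
cycle 16: CDB Mul1=384 // r0:Add3,r1:42,r2:Add2,r3:36
cycle 17: CDB Mul2=24576 // r0:Add3,r1:42,r2:Add2,r3:36
cycle 18: - // r0:Add3,r1:42,r2:Add2,r3:36
cycle 19: CDB Add2=348 // r0:Add3,r1:42,r2:348,r3:36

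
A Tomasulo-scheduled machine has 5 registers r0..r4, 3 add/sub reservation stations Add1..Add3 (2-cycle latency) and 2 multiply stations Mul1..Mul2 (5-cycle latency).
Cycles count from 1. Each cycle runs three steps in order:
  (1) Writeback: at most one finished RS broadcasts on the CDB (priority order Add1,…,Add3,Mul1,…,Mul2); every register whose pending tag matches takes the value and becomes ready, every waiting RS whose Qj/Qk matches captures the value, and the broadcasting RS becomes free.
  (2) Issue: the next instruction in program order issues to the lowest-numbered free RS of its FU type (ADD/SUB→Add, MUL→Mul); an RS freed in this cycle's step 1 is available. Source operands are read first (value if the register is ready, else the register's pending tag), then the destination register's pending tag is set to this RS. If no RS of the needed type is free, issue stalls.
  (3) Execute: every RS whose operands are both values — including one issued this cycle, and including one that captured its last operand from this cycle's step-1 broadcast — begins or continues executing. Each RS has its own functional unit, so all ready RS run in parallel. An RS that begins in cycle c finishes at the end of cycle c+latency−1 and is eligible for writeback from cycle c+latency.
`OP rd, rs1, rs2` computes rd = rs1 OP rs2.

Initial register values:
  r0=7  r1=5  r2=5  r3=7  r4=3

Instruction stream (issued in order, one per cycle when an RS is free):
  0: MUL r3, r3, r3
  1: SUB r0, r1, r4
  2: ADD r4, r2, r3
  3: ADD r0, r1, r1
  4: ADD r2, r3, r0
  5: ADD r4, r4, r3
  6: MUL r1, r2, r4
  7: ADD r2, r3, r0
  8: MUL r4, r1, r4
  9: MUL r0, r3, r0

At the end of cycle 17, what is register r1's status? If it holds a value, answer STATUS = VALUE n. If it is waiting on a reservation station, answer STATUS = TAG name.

cycle 1: issue MUL r3<-Mul1 // r0:7,r1:5,r2:5,r3:Mul1,r4:3
cycle 2: issue SUB r0<-Add1 // r0:Add1,r1:5,r2:5,r3:Mul1,r4:3
cycle 3: issue ADD r4<-Add2 // r0:Add1,r1:5,r2:5,r3:Mul1,r4:Add2
cycle 4: CDB Add1=2; issue ADD r0<-Add1 // r0:Add1,r1:5,r2:5,r3:Mul1,r4:Add2
cycle 5: issue ADD r2<-Add3 // r0:Add1,r1:5,r2:Add3,r3:Mul1,r4:Add2
cycle 6: CDB Add1=10; issue ADD r4<-Add1 // r0:10,r1:5,r2:Add3,r3:Mul1,r4:Add1
cycle 7: CDB Mul1=49; issue MUL r1<-Mul1 // r0:10,r1:Mul1,r2:Add3,r3:49,r4:Add1
cycle 8: stall // r0:10,r1:Mul1,r2:Add3,r3:49,r4:Add1
cycle 9: CDB Add2=54; issue ADD r2<-Add2 // r0:10,r1:Mul1,r2:Add2,r3:49,r4:Add1
cycle 10: CDB Add3=59; issue MUL r4<-Mul2 // r0:10,r1:Mul1,r2:Add2,r3:49,r4:Mul2
cycle 11: CDB Add1=103; stall // r0:10,r1:Mul1,r2:Add2,r3:49,r4:Mul2
cycle 12: CDB Add2=59; stall // r0:10,r1:Mul1,r2:59,r3:49,r4:Mul2
cycle 13: stall // r0:10,r1:Mul1,r2:59,r3:49,r4:Mul2
cycle 14: stall // r0:10,r1:Mul1,r2:59,r3:49,r4:Mul2
cycle 15: stall // r0:10,r1:Mul1,r2:59,r3:49,r4:Mul2
cycle 16: CDB Mul1=6077; issue MUL r0<-Mul1 // r0:Mul1,r1:6077,r2:59,r3:49,r4:Mul2
cycle 17: - // r0:Mul1,r1:6077,r2:59,r3:49,r4:Mul2

STATUS = VALUE 6077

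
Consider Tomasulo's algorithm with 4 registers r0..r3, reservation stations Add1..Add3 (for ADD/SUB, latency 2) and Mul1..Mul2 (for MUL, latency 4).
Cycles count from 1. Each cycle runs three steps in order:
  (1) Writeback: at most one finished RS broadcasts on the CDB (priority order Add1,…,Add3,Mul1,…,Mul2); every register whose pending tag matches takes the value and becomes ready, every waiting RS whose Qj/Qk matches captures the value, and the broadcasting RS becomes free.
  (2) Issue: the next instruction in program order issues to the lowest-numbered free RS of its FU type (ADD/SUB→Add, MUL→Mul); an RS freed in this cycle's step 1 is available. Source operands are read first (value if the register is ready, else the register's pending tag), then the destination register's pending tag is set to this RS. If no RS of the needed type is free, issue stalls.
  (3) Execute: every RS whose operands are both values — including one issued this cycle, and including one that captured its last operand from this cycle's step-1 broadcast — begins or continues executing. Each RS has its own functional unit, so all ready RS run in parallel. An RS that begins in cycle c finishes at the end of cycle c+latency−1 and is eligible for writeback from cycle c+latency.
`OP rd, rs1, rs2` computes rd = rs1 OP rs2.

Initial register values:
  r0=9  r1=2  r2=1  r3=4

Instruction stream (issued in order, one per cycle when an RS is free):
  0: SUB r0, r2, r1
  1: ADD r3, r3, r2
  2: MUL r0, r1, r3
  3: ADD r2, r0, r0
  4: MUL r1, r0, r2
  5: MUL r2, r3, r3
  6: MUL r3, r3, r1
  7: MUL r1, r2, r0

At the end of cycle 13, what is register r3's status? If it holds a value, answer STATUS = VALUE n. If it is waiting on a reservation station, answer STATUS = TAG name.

STATUS = TAG Mul1

  c1: issue SUB r0<-Add1  regs: r0:Add1,r1:2,r2:1,r3:4
  c2: issue ADD r3<-Add2  regs: r0:Add1,r1:2,r2:1,r3:Add2
  c3: CDB Add1=-1; issue MUL r0<-Mul1  regs: r0:Mul1,r1:2,r2:1,r3:Add2
  c4: CDB Add2=5; issue ADD r2<-Add1  regs: r0:Mul1,r1:2,r2:Add1,r3:5
  c5: issue MUL r1<-Mul2  regs: r0:Mul1,r1:Mul2,r2:Add1,r3:5
  c6: stall  regs: r0:Mul1,r1:Mul2,r2:Add1,r3:5
  c7: stall  regs: r0:Mul1,r1:Mul2,r2:Add1,r3:5
  c8: CDB Mul1=10; issue MUL r2<-Mul1  regs: r0:10,r1:Mul2,r2:Mul1,r3:5
  c9: stall  regs: r0:10,r1:Mul2,r2:Mul1,r3:5
  c10: CDB Add1=20; stall  regs: r0:10,r1:Mul2,r2:Mul1,r3:5
  c11: stall  regs: r0:10,r1:Mul2,r2:Mul1,r3:5
  c12: CDB Mul1=25; issue MUL r3<-Mul1  regs: r0:10,r1:Mul2,r2:25,r3:Mul1
  c13: stall  regs: r0:10,r1:Mul2,r2:25,r3:Mul1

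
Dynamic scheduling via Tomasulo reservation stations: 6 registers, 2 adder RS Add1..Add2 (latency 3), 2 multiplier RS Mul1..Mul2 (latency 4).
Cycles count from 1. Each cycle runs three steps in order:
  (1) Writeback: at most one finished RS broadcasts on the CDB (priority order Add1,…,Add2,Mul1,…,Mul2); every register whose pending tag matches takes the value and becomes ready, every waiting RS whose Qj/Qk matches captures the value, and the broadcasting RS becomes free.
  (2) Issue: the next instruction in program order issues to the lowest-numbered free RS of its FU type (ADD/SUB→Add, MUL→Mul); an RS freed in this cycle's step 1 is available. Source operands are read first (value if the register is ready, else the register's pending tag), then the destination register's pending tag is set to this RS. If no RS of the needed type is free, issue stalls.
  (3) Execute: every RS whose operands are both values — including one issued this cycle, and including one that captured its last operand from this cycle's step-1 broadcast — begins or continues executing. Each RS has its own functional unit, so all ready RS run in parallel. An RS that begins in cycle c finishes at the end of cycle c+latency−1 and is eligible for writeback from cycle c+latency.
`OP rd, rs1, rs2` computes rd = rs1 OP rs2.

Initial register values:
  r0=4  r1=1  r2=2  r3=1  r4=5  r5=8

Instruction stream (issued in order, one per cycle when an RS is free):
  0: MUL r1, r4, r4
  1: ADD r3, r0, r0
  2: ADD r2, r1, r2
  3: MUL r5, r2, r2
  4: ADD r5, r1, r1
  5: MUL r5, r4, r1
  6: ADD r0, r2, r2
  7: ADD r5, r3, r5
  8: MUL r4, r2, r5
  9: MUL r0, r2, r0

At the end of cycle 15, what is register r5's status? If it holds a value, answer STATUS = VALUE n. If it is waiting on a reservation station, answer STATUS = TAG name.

STATUS = VALUE 133

  c1: issue MUL r1<-Mul1  regs: r0:4,r1:Mul1,r2:2,r3:1,r4:5,r5:8
  c2: issue ADD r3<-Add1  regs: r0:4,r1:Mul1,r2:2,r3:Add1,r4:5,r5:8
  c3: issue ADD r2<-Add2  regs: r0:4,r1:Mul1,r2:Add2,r3:Add1,r4:5,r5:8
  c4: issue MUL r5<-Mul2  regs: r0:4,r1:Mul1,r2:Add2,r3:Add1,r4:5,r5:Mul2
  c5: CDB Add1=8; issue ADD r5<-Add1  regs: r0:4,r1:Mul1,r2:Add2,r3:8,r4:5,r5:Add1
  c6: CDB Mul1=25; issue MUL r5<-Mul1  regs: r0:4,r1:25,r2:Add2,r3:8,r4:5,r5:Mul1
  c7: stall  regs: r0:4,r1:25,r2:Add2,r3:8,r4:5,r5:Mul1
  c8: stall  regs: r0:4,r1:25,r2:Add2,r3:8,r4:5,r5:Mul1
  c9: CDB Add1=50; issue ADD r0<-Add1  regs: r0:Add1,r1:25,r2:Add2,r3:8,r4:5,r5:Mul1
  c10: CDB Add2=27; issue ADD r5<-Add2  regs: r0:Add1,r1:25,r2:27,r3:8,r4:5,r5:Add2
  c11: CDB Mul1=125; issue MUL r4<-Mul1  regs: r0:Add1,r1:25,r2:27,r3:8,r4:Mul1,r5:Add2
  c12: stall  regs: r0:Add1,r1:25,r2:27,r3:8,r4:Mul1,r5:Add2
  c13: CDB Add1=54; stall  regs: r0:54,r1:25,r2:27,r3:8,r4:Mul1,r5:Add2
  c14: CDB Add2=133; stall  regs: r0:54,r1:25,r2:27,r3:8,r4:Mul1,r5:133
  c15: CDB Mul2=729; issue MUL r0<-Mul2  regs: r0:Mul2,r1:25,r2:27,r3:8,r4:Mul1,r5:133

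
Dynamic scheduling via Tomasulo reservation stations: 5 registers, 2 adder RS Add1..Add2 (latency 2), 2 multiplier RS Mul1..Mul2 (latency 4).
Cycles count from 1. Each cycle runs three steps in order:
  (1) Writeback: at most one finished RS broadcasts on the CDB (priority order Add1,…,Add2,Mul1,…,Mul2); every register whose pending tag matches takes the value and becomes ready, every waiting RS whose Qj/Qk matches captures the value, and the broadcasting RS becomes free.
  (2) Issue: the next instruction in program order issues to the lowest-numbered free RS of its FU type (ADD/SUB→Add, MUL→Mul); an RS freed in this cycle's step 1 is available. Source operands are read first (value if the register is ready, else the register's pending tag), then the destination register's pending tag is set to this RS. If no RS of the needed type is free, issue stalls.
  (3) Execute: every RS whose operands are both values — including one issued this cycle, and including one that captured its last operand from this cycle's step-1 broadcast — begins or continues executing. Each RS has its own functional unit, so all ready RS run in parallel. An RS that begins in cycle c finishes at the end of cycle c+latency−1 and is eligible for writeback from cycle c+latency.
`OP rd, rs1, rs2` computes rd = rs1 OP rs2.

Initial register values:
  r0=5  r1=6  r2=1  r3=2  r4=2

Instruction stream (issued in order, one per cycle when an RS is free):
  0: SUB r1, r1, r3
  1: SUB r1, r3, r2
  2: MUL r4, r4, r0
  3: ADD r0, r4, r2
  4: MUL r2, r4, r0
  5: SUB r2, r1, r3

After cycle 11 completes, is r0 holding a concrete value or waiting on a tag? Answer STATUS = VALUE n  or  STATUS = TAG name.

cycle 1: issue SUB r1<-Add1 // r0:5,r1:Add1,r2:1,r3:2,r4:2
cycle 2: issue SUB r1<-Add2 // r0:5,r1:Add2,r2:1,r3:2,r4:2
cycle 3: CDB Add1=4; issue MUL r4<-Mul1 // r0:5,r1:Add2,r2:1,r3:2,r4:Mul1
cycle 4: CDB Add2=1; issue ADD r0<-Add1 // r0:Add1,r1:1,r2:1,r3:2,r4:Mul1
cycle 5: issue MUL r2<-Mul2 // r0:Add1,r1:1,r2:Mul2,r3:2,r4:Mul1
cycle 6: issue SUB r2<-Add2 // r0:Add1,r1:1,r2:Add2,r3:2,r4:Mul1
cycle 7: CDB Mul1=10 // r0:Add1,r1:1,r2:Add2,r3:2,r4:10
cycle 8: CDB Add2=-1 // r0:Add1,r1:1,r2:-1,r3:2,r4:10
cycle 9: CDB Add1=11 // r0:11,r1:1,r2:-1,r3:2,r4:10
cycle 10: - // r0:11,r1:1,r2:-1,r3:2,r4:10
cycle 11: - // r0:11,r1:1,r2:-1,r3:2,r4:10

STATUS = VALUE 11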